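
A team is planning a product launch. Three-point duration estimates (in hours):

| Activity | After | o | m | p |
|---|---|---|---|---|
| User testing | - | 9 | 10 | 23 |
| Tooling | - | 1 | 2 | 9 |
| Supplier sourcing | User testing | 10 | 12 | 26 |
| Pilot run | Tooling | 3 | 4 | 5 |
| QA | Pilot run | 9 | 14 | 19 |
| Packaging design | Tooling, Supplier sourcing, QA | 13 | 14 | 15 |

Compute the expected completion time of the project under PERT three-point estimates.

te_User testing = (9 + 4·10 + 23)/6 = 72/6 = 12
te_Tooling = (1 + 4·2 + 9)/6 = 18/6 = 3
te_Supplier sourcing = (10 + 4·12 + 26)/6 = 84/6 = 14
te_Pilot run = (3 + 4·4 + 5)/6 = 24/6 = 4
te_QA = (9 + 4·14 + 19)/6 = 84/6 = 14
te_Packaging design = (13 + 4·14 + 15)/6 = 84/6 = 14

Forward pass:
ES_User testing = 0; EF_User testing = 12
ES_Tooling = 0; EF_Tooling = 3
ES_Supplier sourcing = 12; EF_Supplier sourcing = 12+14 = 26
ES_Pilot run = 3; EF_Pilot run = 3+4 = 7
ES_QA = 7; EF_QA = 7+14 = 21
ES_Packaging design = max(EF_Tooling=3, EF_Supplier sourcing=26, EF_QA=21) = 26; EF_Packaging design = 26+14 = 40
Expected project duration μ = 40 hours. Critical path: User testing → Supplier sourcing → Packaging design.

40 hours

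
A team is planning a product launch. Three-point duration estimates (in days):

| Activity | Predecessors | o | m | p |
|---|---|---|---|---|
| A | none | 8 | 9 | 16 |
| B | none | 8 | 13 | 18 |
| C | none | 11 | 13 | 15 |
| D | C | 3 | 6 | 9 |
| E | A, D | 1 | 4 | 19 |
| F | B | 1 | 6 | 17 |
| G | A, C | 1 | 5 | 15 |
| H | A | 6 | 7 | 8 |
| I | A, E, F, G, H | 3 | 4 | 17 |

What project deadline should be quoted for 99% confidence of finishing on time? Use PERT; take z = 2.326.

te_A = (8 + 4·9 + 16)/6 = 60/6 = 10; σ²_A = ((16−8)/6)² = 1.778
te_B = (8 + 4·13 + 18)/6 = 78/6 = 13; σ²_B = ((18−8)/6)² = 2.778
te_C = (11 + 4·13 + 15)/6 = 78/6 = 13; σ²_C = ((15−11)/6)² = 0.444
te_D = (3 + 4·6 + 9)/6 = 36/6 = 6; σ²_D = ((9−3)/6)² = 1.000
te_E = (1 + 4·4 + 19)/6 = 36/6 = 6; σ²_E = ((19−1)/6)² = 9.000
te_F = (1 + 4·6 + 17)/6 = 42/6 = 7; σ²_F = ((17−1)/6)² = 7.111
te_G = (1 + 4·5 + 15)/6 = 36/6 = 6; σ²_G = ((15−1)/6)² = 5.444
te_H = (6 + 4·7 + 8)/6 = 42/6 = 7; σ²_H = ((8−6)/6)² = 0.111
te_I = (3 + 4·4 + 17)/6 = 36/6 = 6; σ²_I = ((17−3)/6)² = 5.444

Forward pass:
ES_A = 0; EF_A = 10
ES_B = 0; EF_B = 13
ES_C = 0; EF_C = 13
ES_D = 13; EF_D = 13+6 = 19
ES_E = max(EF_A=10, EF_D=19) = 19; EF_E = 19+6 = 25
ES_F = 13; EF_F = 13+7 = 20
ES_G = max(EF_A=10, EF_C=13) = 13; EF_G = 13+6 = 19
ES_H = 10; EF_H = 10+7 = 17
ES_I = max(EF_A=10, EF_E=25, EF_F=20, EF_G=19, EF_H=17) = 25; EF_I = 25+6 = 31
Expected project duration μ = 31 days. Critical path: C → D → E → I.

Variance along critical path = 0.444 + 1.000 + 9.000 + 5.444 = 15.889; σ = 3.986 days.
D = μ + z·σ = 31 + 2.326·3.986 = 40.3 days

40.3 days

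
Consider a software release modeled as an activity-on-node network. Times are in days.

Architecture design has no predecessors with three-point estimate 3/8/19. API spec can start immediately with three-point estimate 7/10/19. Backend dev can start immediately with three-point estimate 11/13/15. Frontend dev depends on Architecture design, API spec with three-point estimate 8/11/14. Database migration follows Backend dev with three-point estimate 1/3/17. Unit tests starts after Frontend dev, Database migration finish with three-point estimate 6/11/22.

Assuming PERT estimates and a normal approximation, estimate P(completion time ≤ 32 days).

0.283

te_Architecture design = (3 + 4·8 + 19)/6 = 54/6 = 9; σ²_Architecture design = ((19−3)/6)² = 7.111
te_API spec = (7 + 4·10 + 19)/6 = 66/6 = 11; σ²_API spec = ((19−7)/6)² = 4.000
te_Backend dev = (11 + 4·13 + 15)/6 = 78/6 = 13; σ²_Backend dev = ((15−11)/6)² = 0.444
te_Frontend dev = (8 + 4·11 + 14)/6 = 66/6 = 11; σ²_Frontend dev = ((14−8)/6)² = 1.000
te_Database migration = (1 + 4·3 + 17)/6 = 30/6 = 5; σ²_Database migration = ((17−1)/6)² = 7.111
te_Unit tests = (6 + 4·11 + 22)/6 = 72/6 = 12; σ²_Unit tests = ((22−6)/6)² = 7.111

Forward pass:
ES_Architecture design = 0; EF_Architecture design = 9
ES_API spec = 0; EF_API spec = 11
ES_Backend dev = 0; EF_Backend dev = 13
ES_Frontend dev = max(EF_Architecture design=9, EF_API spec=11) = 11; EF_Frontend dev = 11+11 = 22
ES_Database migration = 13; EF_Database migration = 13+5 = 18
ES_Unit tests = max(EF_Frontend dev=22, EF_Database migration=18) = 22; EF_Unit tests = 22+12 = 34
Expected project duration μ = 34 days. Critical path: API spec → Frontend dev → Unit tests.

Variance along critical path = 4.000 + 1.000 + 7.111 = 12.111; σ = √12.111 = 3.480 days.
Z = (32 − 34) / 3.480 = -0.575
P(T ≤ 32) = Φ(-0.575) ≈ 0.283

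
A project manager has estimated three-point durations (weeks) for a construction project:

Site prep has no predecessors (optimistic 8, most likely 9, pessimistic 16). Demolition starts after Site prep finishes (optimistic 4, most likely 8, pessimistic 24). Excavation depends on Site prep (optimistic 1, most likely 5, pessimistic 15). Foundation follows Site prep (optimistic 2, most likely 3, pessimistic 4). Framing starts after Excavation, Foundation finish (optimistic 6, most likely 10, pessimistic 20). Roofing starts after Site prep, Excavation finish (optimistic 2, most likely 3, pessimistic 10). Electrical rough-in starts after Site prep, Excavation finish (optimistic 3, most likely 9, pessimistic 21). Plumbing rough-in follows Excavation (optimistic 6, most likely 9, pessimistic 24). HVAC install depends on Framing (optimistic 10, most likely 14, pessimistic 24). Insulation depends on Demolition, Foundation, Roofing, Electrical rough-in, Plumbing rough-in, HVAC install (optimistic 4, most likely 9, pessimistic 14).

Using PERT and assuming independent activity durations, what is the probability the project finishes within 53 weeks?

0.669

te_Site prep = (8 + 4·9 + 16)/6 = 60/6 = 10; σ²_Site prep = ((16−8)/6)² = 1.778
te_Demolition = (4 + 4·8 + 24)/6 = 60/6 = 10; σ²_Demolition = ((24−4)/6)² = 11.111
te_Excavation = (1 + 4·5 + 15)/6 = 36/6 = 6; σ²_Excavation = ((15−1)/6)² = 5.444
te_Foundation = (2 + 4·3 + 4)/6 = 18/6 = 3; σ²_Foundation = ((4−2)/6)² = 0.111
te_Framing = (6 + 4·10 + 20)/6 = 66/6 = 11; σ²_Framing = ((20−6)/6)² = 5.444
te_Roofing = (2 + 4·3 + 10)/6 = 24/6 = 4; σ²_Roofing = ((10−2)/6)² = 1.778
te_Electrical rough-in = (3 + 4·9 + 21)/6 = 60/6 = 10; σ²_Electrical rough-in = ((21−3)/6)² = 9.000
te_Plumbing rough-in = (6 + 4·9 + 24)/6 = 66/6 = 11; σ²_Plumbing rough-in = ((24−6)/6)² = 9.000
te_HVAC install = (10 + 4·14 + 24)/6 = 90/6 = 15; σ²_HVAC install = ((24−10)/6)² = 5.444
te_Insulation = (4 + 4·9 + 14)/6 = 54/6 = 9; σ²_Insulation = ((14−4)/6)² = 2.778

Forward pass:
ES_Site prep = 0; EF_Site prep = 10
ES_Demolition = 10; EF_Demolition = 10+10 = 20
ES_Excavation = 10; EF_Excavation = 10+6 = 16
ES_Foundation = 10; EF_Foundation = 10+3 = 13
ES_Framing = max(EF_Excavation=16, EF_Foundation=13) = 16; EF_Framing = 16+11 = 27
ES_Roofing = max(EF_Site prep=10, EF_Excavation=16) = 16; EF_Roofing = 16+4 = 20
ES_Electrical rough-in = max(EF_Site prep=10, EF_Excavation=16) = 16; EF_Electrical rough-in = 16+10 = 26
ES_Plumbing rough-in = 16; EF_Plumbing rough-in = 16+11 = 27
ES_HVAC install = 27; EF_HVAC install = 27+15 = 42
ES_Insulation = max(EF_Demolition=20, EF_Foundation=13, EF_Roofing=20, EF_Electrical rough-in=26, EF_Plumbing rough-in=27, EF_HVAC install=42) = 42; EF_Insulation = 42+9 = 51
Expected project duration μ = 51 weeks. Critical path: Site prep → Excavation → Framing → HVAC install → Insulation.

Variance along critical path = 1.778 + 5.444 + 5.444 + 5.444 + 2.778 = 20.889; σ = √20.889 = 4.570 weeks.
Z = (53 − 51) / 4.570 = 0.438
P(T ≤ 53) = Φ(0.438) ≈ 0.669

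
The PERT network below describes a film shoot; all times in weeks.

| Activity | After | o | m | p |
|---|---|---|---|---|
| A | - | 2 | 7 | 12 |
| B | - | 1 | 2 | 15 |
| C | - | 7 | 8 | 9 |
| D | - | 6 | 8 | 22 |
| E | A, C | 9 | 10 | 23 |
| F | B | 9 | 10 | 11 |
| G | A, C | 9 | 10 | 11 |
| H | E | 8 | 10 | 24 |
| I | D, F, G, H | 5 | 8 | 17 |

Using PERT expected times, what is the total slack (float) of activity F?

te_A = (2 + 4·7 + 12)/6 = 42/6 = 7
te_B = (1 + 4·2 + 15)/6 = 24/6 = 4
te_C = (7 + 4·8 + 9)/6 = 48/6 = 8
te_D = (6 + 4·8 + 22)/6 = 60/6 = 10
te_E = (9 + 4·10 + 23)/6 = 72/6 = 12
te_F = (9 + 4·10 + 11)/6 = 60/6 = 10
te_G = (9 + 4·10 + 11)/6 = 60/6 = 10
te_H = (8 + 4·10 + 24)/6 = 72/6 = 12
te_I = (5 + 4·8 + 17)/6 = 54/6 = 9

Forward pass:
ES_A = 0; EF_A = 7
ES_B = 0; EF_B = 4
ES_C = 0; EF_C = 8
ES_D = 0; EF_D = 10
ES_E = max(EF_A=7, EF_C=8) = 8; EF_E = 8+12 = 20
ES_F = 4; EF_F = 4+10 = 14
ES_G = max(EF_A=7, EF_C=8) = 8; EF_G = 8+10 = 18
ES_H = 20; EF_H = 20+12 = 32
ES_I = max(EF_D=10, EF_F=14, EF_G=18, EF_H=32) = 32; EF_I = 32+9 = 41
Expected project duration μ = 41 weeks. Critical path: C → E → H → I.

Backward pass:
LF_I = 41; LS_I = 41−9 = 32
LF_H = LS_I = 32; LS_H = 32−12 = 20
LF_G = LS_I = 32; LS_G = 32−10 = 22
LF_F = LS_I = 32; LS_F = 32−10 = 22
LF_E = LS_H = 20; LS_E = 20−12 = 8
LF_D = LS_I = 32; LS_D = 32−10 = 22
LF_C = min(LS_E=8, LS_G=22) = 8; LS_C = 8−8 = 0
LF_B = LS_F = 22; LS_B = 22−4 = 18
LF_A = min(LS_E=8, LS_G=22) = 8; LS_A = 8−7 = 1
Slack_F = LS_F − ES_F = 22 − 4 = 18

18 weeks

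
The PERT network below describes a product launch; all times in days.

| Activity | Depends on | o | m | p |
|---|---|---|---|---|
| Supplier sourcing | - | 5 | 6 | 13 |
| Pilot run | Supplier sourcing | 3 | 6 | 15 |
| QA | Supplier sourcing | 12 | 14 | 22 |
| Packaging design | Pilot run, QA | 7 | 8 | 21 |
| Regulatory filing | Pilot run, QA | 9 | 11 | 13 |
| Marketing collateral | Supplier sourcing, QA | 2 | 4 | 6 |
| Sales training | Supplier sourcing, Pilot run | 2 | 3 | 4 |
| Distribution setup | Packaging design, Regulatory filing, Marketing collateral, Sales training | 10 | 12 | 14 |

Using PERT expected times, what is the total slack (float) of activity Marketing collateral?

te_Supplier sourcing = (5 + 4·6 + 13)/6 = 42/6 = 7
te_Pilot run = (3 + 4·6 + 15)/6 = 42/6 = 7
te_QA = (12 + 4·14 + 22)/6 = 90/6 = 15
te_Packaging design = (7 + 4·8 + 21)/6 = 60/6 = 10
te_Regulatory filing = (9 + 4·11 + 13)/6 = 66/6 = 11
te_Marketing collateral = (2 + 4·4 + 6)/6 = 24/6 = 4
te_Sales training = (2 + 4·3 + 4)/6 = 18/6 = 3
te_Distribution setup = (10 + 4·12 + 14)/6 = 72/6 = 12

Forward pass:
ES_Supplier sourcing = 0; EF_Supplier sourcing = 7
ES_Pilot run = 7; EF_Pilot run = 7+7 = 14
ES_QA = 7; EF_QA = 7+15 = 22
ES_Packaging design = max(EF_Pilot run=14, EF_QA=22) = 22; EF_Packaging design = 22+10 = 32
ES_Regulatory filing = max(EF_Pilot run=14, EF_QA=22) = 22; EF_Regulatory filing = 22+11 = 33
ES_Marketing collateral = max(EF_Supplier sourcing=7, EF_QA=22) = 22; EF_Marketing collateral = 22+4 = 26
ES_Sales training = max(EF_Supplier sourcing=7, EF_Pilot run=14) = 14; EF_Sales training = 14+3 = 17
ES_Distribution setup = max(EF_Packaging design=32, EF_Regulatory filing=33, EF_Marketing collateral=26, EF_Sales training=17) = 33; EF_Distribution setup = 33+12 = 45
Expected project duration μ = 45 days. Critical path: Supplier sourcing → QA → Regulatory filing → Distribution setup.

Backward pass:
LF_Distribution setup = 45; LS_Distribution setup = 45−12 = 33
LF_Sales training = LS_Distribution setup = 33; LS_Sales training = 33−3 = 30
LF_Marketing collateral = LS_Distribution setup = 33; LS_Marketing collateral = 33−4 = 29
LF_Regulatory filing = LS_Distribution setup = 33; LS_Regulatory filing = 33−11 = 22
LF_Packaging design = LS_Distribution setup = 33; LS_Packaging design = 33−10 = 23
LF_QA = min(LS_Packaging design=23, LS_Regulatory filing=22, LS_Marketing collateral=29) = 22; LS_QA = 22−15 = 7
LF_Pilot run = min(LS_Packaging design=23, LS_Regulatory filing=22, LS_Sales training=30) = 22; LS_Pilot run = 22−7 = 15
LF_Supplier sourcing = min(LS_Pilot run=15, LS_QA=7, LS_Marketing collateral=29, LS_Sales training=30) = 7; LS_Supplier sourcing = 7−7 = 0
Slack_Marketing collateral = LS_Marketing collateral − ES_Marketing collateral = 29 − 22 = 7

7 days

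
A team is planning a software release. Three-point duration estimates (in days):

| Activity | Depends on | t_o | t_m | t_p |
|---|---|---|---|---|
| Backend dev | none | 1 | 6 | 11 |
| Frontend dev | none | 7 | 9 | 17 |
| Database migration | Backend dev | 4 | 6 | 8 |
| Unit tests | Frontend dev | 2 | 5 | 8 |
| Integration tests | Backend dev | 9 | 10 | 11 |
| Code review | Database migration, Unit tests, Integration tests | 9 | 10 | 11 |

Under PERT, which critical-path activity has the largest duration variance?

Backend dev

te_Backend dev = (1 + 4·6 + 11)/6 = 36/6 = 6; σ²_Backend dev = ((11−1)/6)² = 2.778
te_Frontend dev = (7 + 4·9 + 17)/6 = 60/6 = 10; σ²_Frontend dev = ((17−7)/6)² = 2.778
te_Database migration = (4 + 4·6 + 8)/6 = 36/6 = 6; σ²_Database migration = ((8−4)/6)² = 0.444
te_Unit tests = (2 + 4·5 + 8)/6 = 30/6 = 5; σ²_Unit tests = ((8−2)/6)² = 1.000
te_Integration tests = (9 + 4·10 + 11)/6 = 60/6 = 10; σ²_Integration tests = ((11−9)/6)² = 0.111
te_Code review = (9 + 4·10 + 11)/6 = 60/6 = 10; σ²_Code review = ((11−9)/6)² = 0.111

Forward pass:
ES_Backend dev = 0; EF_Backend dev = 6
ES_Frontend dev = 0; EF_Frontend dev = 10
ES_Database migration = 6; EF_Database migration = 6+6 = 12
ES_Unit tests = 10; EF_Unit tests = 10+5 = 15
ES_Integration tests = 6; EF_Integration tests = 6+10 = 16
ES_Code review = max(EF_Database migration=12, EF_Unit tests=15, EF_Integration tests=16) = 16; EF_Code review = 16+10 = 26
Expected project duration μ = 26 days. Critical path: Backend dev → Integration tests → Code review.

Variances on critical path: σ²_Backend dev=2.778, σ²_Integration tests=0.111, σ²_Code review=0.111.
Largest is σ²_Backend dev = 2.778.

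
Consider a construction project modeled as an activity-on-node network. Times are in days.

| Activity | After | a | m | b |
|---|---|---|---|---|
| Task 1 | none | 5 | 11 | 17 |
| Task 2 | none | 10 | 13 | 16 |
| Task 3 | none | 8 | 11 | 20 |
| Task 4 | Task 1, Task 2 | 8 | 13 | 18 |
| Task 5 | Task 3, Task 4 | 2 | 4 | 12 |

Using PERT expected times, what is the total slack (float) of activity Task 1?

2 days

te_Task 1 = (5 + 4·11 + 17)/6 = 66/6 = 11
te_Task 2 = (10 + 4·13 + 16)/6 = 78/6 = 13
te_Task 3 = (8 + 4·11 + 20)/6 = 72/6 = 12
te_Task 4 = (8 + 4·13 + 18)/6 = 78/6 = 13
te_Task 5 = (2 + 4·4 + 12)/6 = 30/6 = 5

Forward pass:
ES_Task 1 = 0; EF_Task 1 = 11
ES_Task 2 = 0; EF_Task 2 = 13
ES_Task 3 = 0; EF_Task 3 = 12
ES_Task 4 = max(EF_Task 1=11, EF_Task 2=13) = 13; EF_Task 4 = 13+13 = 26
ES_Task 5 = max(EF_Task 3=12, EF_Task 4=26) = 26; EF_Task 5 = 26+5 = 31
Expected project duration μ = 31 days. Critical path: Task 2 → Task 4 → Task 5.

Backward pass:
LF_Task 5 = 31; LS_Task 5 = 31−5 = 26
LF_Task 4 = LS_Task 5 = 26; LS_Task 4 = 26−13 = 13
LF_Task 3 = LS_Task 5 = 26; LS_Task 3 = 26−12 = 14
LF_Task 2 = LS_Task 4 = 13; LS_Task 2 = 13−13 = 0
LF_Task 1 = LS_Task 4 = 13; LS_Task 1 = 13−11 = 2
Slack_Task 1 = LS_Task 1 − ES_Task 1 = 2 − 0 = 2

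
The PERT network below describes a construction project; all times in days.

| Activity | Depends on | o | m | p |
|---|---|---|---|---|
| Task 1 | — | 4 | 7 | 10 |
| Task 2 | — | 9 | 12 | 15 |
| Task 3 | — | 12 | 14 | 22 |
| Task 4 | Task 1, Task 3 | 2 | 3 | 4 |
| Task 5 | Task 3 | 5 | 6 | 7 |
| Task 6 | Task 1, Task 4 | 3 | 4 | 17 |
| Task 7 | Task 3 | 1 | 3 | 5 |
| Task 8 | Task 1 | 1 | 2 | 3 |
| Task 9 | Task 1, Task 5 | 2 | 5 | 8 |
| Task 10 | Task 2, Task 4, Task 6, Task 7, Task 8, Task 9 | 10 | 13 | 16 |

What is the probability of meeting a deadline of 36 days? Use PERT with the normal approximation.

0.087

te_Task 1 = (4 + 4·7 + 10)/6 = 42/6 = 7; σ²_Task 1 = ((10−4)/6)² = 1.000
te_Task 2 = (9 + 4·12 + 15)/6 = 72/6 = 12; σ²_Task 2 = ((15−9)/6)² = 1.000
te_Task 3 = (12 + 4·14 + 22)/6 = 90/6 = 15; σ²_Task 3 = ((22−12)/6)² = 2.778
te_Task 4 = (2 + 4·3 + 4)/6 = 18/6 = 3; σ²_Task 4 = ((4−2)/6)² = 0.111
te_Task 5 = (5 + 4·6 + 7)/6 = 36/6 = 6; σ²_Task 5 = ((7−5)/6)² = 0.111
te_Task 6 = (3 + 4·4 + 17)/6 = 36/6 = 6; σ²_Task 6 = ((17−3)/6)² = 5.444
te_Task 7 = (1 + 4·3 + 5)/6 = 18/6 = 3; σ²_Task 7 = ((5−1)/6)² = 0.444
te_Task 8 = (1 + 4·2 + 3)/6 = 12/6 = 2; σ²_Task 8 = ((3−1)/6)² = 0.111
te_Task 9 = (2 + 4·5 + 8)/6 = 30/6 = 5; σ²_Task 9 = ((8−2)/6)² = 1.000
te_Task 10 = (10 + 4·13 + 16)/6 = 78/6 = 13; σ²_Task 10 = ((16−10)/6)² = 1.000

Forward pass:
ES_Task 1 = 0; EF_Task 1 = 7
ES_Task 2 = 0; EF_Task 2 = 12
ES_Task 3 = 0; EF_Task 3 = 15
ES_Task 4 = max(EF_Task 1=7, EF_Task 3=15) = 15; EF_Task 4 = 15+3 = 18
ES_Task 5 = 15; EF_Task 5 = 15+6 = 21
ES_Task 6 = max(EF_Task 1=7, EF_Task 4=18) = 18; EF_Task 6 = 18+6 = 24
ES_Task 7 = 15; EF_Task 7 = 15+3 = 18
ES_Task 8 = 7; EF_Task 8 = 7+2 = 9
ES_Task 9 = max(EF_Task 1=7, EF_Task 5=21) = 21; EF_Task 9 = 21+5 = 26
ES_Task 10 = max(EF_Task 2=12, EF_Task 4=18, EF_Task 6=24, EF_Task 7=18, EF_Task 8=9, EF_Task 9=26) = 26; EF_Task 10 = 26+13 = 39
Expected project duration μ = 39 days. Critical path: Task 3 → Task 5 → Task 9 → Task 10.

Variance along critical path = 2.778 + 0.111 + 1.000 + 1.000 = 4.889; σ = √4.889 = 2.211 days.
Z = (36 − 39) / 2.211 = -1.357
P(T ≤ 36) = Φ(-1.357) ≈ 0.087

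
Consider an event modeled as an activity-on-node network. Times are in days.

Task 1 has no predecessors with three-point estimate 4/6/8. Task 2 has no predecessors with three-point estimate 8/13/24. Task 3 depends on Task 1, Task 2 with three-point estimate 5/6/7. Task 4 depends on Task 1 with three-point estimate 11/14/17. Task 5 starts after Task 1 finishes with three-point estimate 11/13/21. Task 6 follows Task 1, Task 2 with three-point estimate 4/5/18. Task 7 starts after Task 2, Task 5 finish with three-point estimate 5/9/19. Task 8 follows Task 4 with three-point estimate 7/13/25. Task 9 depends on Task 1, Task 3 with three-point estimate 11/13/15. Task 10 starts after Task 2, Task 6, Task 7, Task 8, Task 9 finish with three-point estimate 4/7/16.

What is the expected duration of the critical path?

42 days

te_Task 1 = (4 + 4·6 + 8)/6 = 36/6 = 6
te_Task 2 = (8 + 4·13 + 24)/6 = 84/6 = 14
te_Task 3 = (5 + 4·6 + 7)/6 = 36/6 = 6
te_Task 4 = (11 + 4·14 + 17)/6 = 84/6 = 14
te_Task 5 = (11 + 4·13 + 21)/6 = 84/6 = 14
te_Task 6 = (4 + 4·5 + 18)/6 = 42/6 = 7
te_Task 7 = (5 + 4·9 + 19)/6 = 60/6 = 10
te_Task 8 = (7 + 4·13 + 25)/6 = 84/6 = 14
te_Task 9 = (11 + 4·13 + 15)/6 = 78/6 = 13
te_Task 10 = (4 + 4·7 + 16)/6 = 48/6 = 8

Forward pass:
ES_Task 1 = 0; EF_Task 1 = 6
ES_Task 2 = 0; EF_Task 2 = 14
ES_Task 3 = max(EF_Task 1=6, EF_Task 2=14) = 14; EF_Task 3 = 14+6 = 20
ES_Task 4 = 6; EF_Task 4 = 6+14 = 20
ES_Task 5 = 6; EF_Task 5 = 6+14 = 20
ES_Task 6 = max(EF_Task 1=6, EF_Task 2=14) = 14; EF_Task 6 = 14+7 = 21
ES_Task 7 = max(EF_Task 2=14, EF_Task 5=20) = 20; EF_Task 7 = 20+10 = 30
ES_Task 8 = 20; EF_Task 8 = 20+14 = 34
ES_Task 9 = max(EF_Task 1=6, EF_Task 3=20) = 20; EF_Task 9 = 20+13 = 33
ES_Task 10 = max(EF_Task 2=14, EF_Task 6=21, EF_Task 7=30, EF_Task 8=34, EF_Task 9=33) = 34; EF_Task 10 = 34+8 = 42
Expected project duration μ = 42 days. Critical path: Task 1 → Task 4 → Task 8 → Task 10.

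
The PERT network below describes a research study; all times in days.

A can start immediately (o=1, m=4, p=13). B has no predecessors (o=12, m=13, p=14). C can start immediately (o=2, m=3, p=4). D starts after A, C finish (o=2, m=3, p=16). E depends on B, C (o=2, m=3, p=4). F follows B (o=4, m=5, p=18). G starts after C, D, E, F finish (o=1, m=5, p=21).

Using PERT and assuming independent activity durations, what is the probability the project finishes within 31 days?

te_A = (1 + 4·4 + 13)/6 = 30/6 = 5; σ²_A = ((13−1)/6)² = 4.000
te_B = (12 + 4·13 + 14)/6 = 78/6 = 13; σ²_B = ((14−12)/6)² = 0.111
te_C = (2 + 4·3 + 4)/6 = 18/6 = 3; σ²_C = ((4−2)/6)² = 0.111
te_D = (2 + 4·3 + 16)/6 = 30/6 = 5; σ²_D = ((16−2)/6)² = 5.444
te_E = (2 + 4·3 + 4)/6 = 18/6 = 3; σ²_E = ((4−2)/6)² = 0.111
te_F = (4 + 4·5 + 18)/6 = 42/6 = 7; σ²_F = ((18−4)/6)² = 5.444
te_G = (1 + 4·5 + 21)/6 = 42/6 = 7; σ²_G = ((21−1)/6)² = 11.111

Forward pass:
ES_A = 0; EF_A = 5
ES_B = 0; EF_B = 13
ES_C = 0; EF_C = 3
ES_D = max(EF_A=5, EF_C=3) = 5; EF_D = 5+5 = 10
ES_E = max(EF_B=13, EF_C=3) = 13; EF_E = 13+3 = 16
ES_F = 13; EF_F = 13+7 = 20
ES_G = max(EF_C=3, EF_D=10, EF_E=16, EF_F=20) = 20; EF_G = 20+7 = 27
Expected project duration μ = 27 days. Critical path: B → F → G.

Variance along critical path = 0.111 + 5.444 + 11.111 = 16.667; σ = √16.667 = 4.082 days.
Z = (31 − 27) / 4.082 = 0.980
P(T ≤ 31) = Φ(0.980) ≈ 0.836

0.836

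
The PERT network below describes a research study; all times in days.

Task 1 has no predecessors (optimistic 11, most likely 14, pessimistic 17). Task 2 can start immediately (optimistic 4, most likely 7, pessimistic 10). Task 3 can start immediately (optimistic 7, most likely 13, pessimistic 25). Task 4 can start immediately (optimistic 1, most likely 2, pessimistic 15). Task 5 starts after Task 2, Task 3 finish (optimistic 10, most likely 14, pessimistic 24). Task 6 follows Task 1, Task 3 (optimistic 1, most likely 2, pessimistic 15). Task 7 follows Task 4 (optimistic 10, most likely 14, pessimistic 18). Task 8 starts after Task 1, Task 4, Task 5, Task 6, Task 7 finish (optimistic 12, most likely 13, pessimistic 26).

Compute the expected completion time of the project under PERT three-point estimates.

te_Task 1 = (11 + 4·14 + 17)/6 = 84/6 = 14
te_Task 2 = (4 + 4·7 + 10)/6 = 42/6 = 7
te_Task 3 = (7 + 4·13 + 25)/6 = 84/6 = 14
te_Task 4 = (1 + 4·2 + 15)/6 = 24/6 = 4
te_Task 5 = (10 + 4·14 + 24)/6 = 90/6 = 15
te_Task 6 = (1 + 4·2 + 15)/6 = 24/6 = 4
te_Task 7 = (10 + 4·14 + 18)/6 = 84/6 = 14
te_Task 8 = (12 + 4·13 + 26)/6 = 90/6 = 15

Forward pass:
ES_Task 1 = 0; EF_Task 1 = 14
ES_Task 2 = 0; EF_Task 2 = 7
ES_Task 3 = 0; EF_Task 3 = 14
ES_Task 4 = 0; EF_Task 4 = 4
ES_Task 5 = max(EF_Task 2=7, EF_Task 3=14) = 14; EF_Task 5 = 14+15 = 29
ES_Task 6 = max(EF_Task 1=14, EF_Task 3=14) = 14; EF_Task 6 = 14+4 = 18
ES_Task 7 = 4; EF_Task 7 = 4+14 = 18
ES_Task 8 = max(EF_Task 1=14, EF_Task 4=4, EF_Task 5=29, EF_Task 6=18, EF_Task 7=18) = 29; EF_Task 8 = 29+15 = 44
Expected project duration μ = 44 days. Critical path: Task 3 → Task 5 → Task 8.

44 days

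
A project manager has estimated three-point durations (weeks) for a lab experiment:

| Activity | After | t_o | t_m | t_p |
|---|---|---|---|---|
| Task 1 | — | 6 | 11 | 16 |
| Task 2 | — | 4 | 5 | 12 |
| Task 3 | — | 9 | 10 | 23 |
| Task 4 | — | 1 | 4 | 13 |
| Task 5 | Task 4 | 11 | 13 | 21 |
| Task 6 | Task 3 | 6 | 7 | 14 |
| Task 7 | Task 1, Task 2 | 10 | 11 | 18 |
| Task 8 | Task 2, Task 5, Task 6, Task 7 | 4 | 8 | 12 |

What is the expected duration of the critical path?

te_Task 1 = (6 + 4·11 + 16)/6 = 66/6 = 11
te_Task 2 = (4 + 4·5 + 12)/6 = 36/6 = 6
te_Task 3 = (9 + 4·10 + 23)/6 = 72/6 = 12
te_Task 4 = (1 + 4·4 + 13)/6 = 30/6 = 5
te_Task 5 = (11 + 4·13 + 21)/6 = 84/6 = 14
te_Task 6 = (6 + 4·7 + 14)/6 = 48/6 = 8
te_Task 7 = (10 + 4·11 + 18)/6 = 72/6 = 12
te_Task 8 = (4 + 4·8 + 12)/6 = 48/6 = 8

Forward pass:
ES_Task 1 = 0; EF_Task 1 = 11
ES_Task 2 = 0; EF_Task 2 = 6
ES_Task 3 = 0; EF_Task 3 = 12
ES_Task 4 = 0; EF_Task 4 = 5
ES_Task 5 = 5; EF_Task 5 = 5+14 = 19
ES_Task 6 = 12; EF_Task 6 = 12+8 = 20
ES_Task 7 = max(EF_Task 1=11, EF_Task 2=6) = 11; EF_Task 7 = 11+12 = 23
ES_Task 8 = max(EF_Task 2=6, EF_Task 5=19, EF_Task 6=20, EF_Task 7=23) = 23; EF_Task 8 = 23+8 = 31
Expected project duration μ = 31 weeks. Critical path: Task 1 → Task 7 → Task 8.

31 weeks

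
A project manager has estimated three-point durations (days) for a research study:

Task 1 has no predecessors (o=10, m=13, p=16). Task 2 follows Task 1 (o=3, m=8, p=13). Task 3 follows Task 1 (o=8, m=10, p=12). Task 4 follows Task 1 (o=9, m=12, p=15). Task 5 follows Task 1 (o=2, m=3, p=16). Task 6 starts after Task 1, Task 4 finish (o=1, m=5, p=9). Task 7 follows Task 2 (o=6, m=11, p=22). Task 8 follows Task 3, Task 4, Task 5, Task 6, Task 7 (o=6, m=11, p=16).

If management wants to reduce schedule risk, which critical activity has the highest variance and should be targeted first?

te_Task 1 = (10 + 4·13 + 16)/6 = 78/6 = 13; σ²_Task 1 = ((16−10)/6)² = 1.000
te_Task 2 = (3 + 4·8 + 13)/6 = 48/6 = 8; σ²_Task 2 = ((13−3)/6)² = 2.778
te_Task 3 = (8 + 4·10 + 12)/6 = 60/6 = 10; σ²_Task 3 = ((12−8)/6)² = 0.444
te_Task 4 = (9 + 4·12 + 15)/6 = 72/6 = 12; σ²_Task 4 = ((15−9)/6)² = 1.000
te_Task 5 = (2 + 4·3 + 16)/6 = 30/6 = 5; σ²_Task 5 = ((16−2)/6)² = 5.444
te_Task 6 = (1 + 4·5 + 9)/6 = 30/6 = 5; σ²_Task 6 = ((9−1)/6)² = 1.778
te_Task 7 = (6 + 4·11 + 22)/6 = 72/6 = 12; σ²_Task 7 = ((22−6)/6)² = 7.111
te_Task 8 = (6 + 4·11 + 16)/6 = 66/6 = 11; σ²_Task 8 = ((16−6)/6)² = 2.778

Forward pass:
ES_Task 1 = 0; EF_Task 1 = 13
ES_Task 2 = 13; EF_Task 2 = 13+8 = 21
ES_Task 3 = 13; EF_Task 3 = 13+10 = 23
ES_Task 4 = 13; EF_Task 4 = 13+12 = 25
ES_Task 5 = 13; EF_Task 5 = 13+5 = 18
ES_Task 6 = max(EF_Task 1=13, EF_Task 4=25) = 25; EF_Task 6 = 25+5 = 30
ES_Task 7 = 21; EF_Task 7 = 21+12 = 33
ES_Task 8 = max(EF_Task 3=23, EF_Task 4=25, EF_Task 5=18, EF_Task 6=30, EF_Task 7=33) = 33; EF_Task 8 = 33+11 = 44
Expected project duration μ = 44 days. Critical path: Task 1 → Task 2 → Task 7 → Task 8.

Variances on critical path: σ²_Task 1=1.000, σ²_Task 2=2.778, σ²_Task 7=7.111, σ²_Task 8=2.778.
Largest is σ²_Task 7 = 7.111.

Task 7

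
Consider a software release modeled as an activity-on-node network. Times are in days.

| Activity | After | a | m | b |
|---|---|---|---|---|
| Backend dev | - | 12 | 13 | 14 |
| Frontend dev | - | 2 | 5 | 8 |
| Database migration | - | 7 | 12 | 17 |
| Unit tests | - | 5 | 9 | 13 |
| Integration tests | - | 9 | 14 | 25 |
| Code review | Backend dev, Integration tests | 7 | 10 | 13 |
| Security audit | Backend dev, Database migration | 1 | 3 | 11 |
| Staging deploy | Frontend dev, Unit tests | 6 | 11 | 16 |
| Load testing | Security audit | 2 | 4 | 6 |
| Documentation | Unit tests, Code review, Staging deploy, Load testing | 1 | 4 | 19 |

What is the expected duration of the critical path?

te_Backend dev = (12 + 4·13 + 14)/6 = 78/6 = 13
te_Frontend dev = (2 + 4·5 + 8)/6 = 30/6 = 5
te_Database migration = (7 + 4·12 + 17)/6 = 72/6 = 12
te_Unit tests = (5 + 4·9 + 13)/6 = 54/6 = 9
te_Integration tests = (9 + 4·14 + 25)/6 = 90/6 = 15
te_Code review = (7 + 4·10 + 13)/6 = 60/6 = 10
te_Security audit = (1 + 4·3 + 11)/6 = 24/6 = 4
te_Staging deploy = (6 + 4·11 + 16)/6 = 66/6 = 11
te_Load testing = (2 + 4·4 + 6)/6 = 24/6 = 4
te_Documentation = (1 + 4·4 + 19)/6 = 36/6 = 6

Forward pass:
ES_Backend dev = 0; EF_Backend dev = 13
ES_Frontend dev = 0; EF_Frontend dev = 5
ES_Database migration = 0; EF_Database migration = 12
ES_Unit tests = 0; EF_Unit tests = 9
ES_Integration tests = 0; EF_Integration tests = 15
ES_Code review = max(EF_Backend dev=13, EF_Integration tests=15) = 15; EF_Code review = 15+10 = 25
ES_Security audit = max(EF_Backend dev=13, EF_Database migration=12) = 13; EF_Security audit = 13+4 = 17
ES_Staging deploy = max(EF_Frontend dev=5, EF_Unit tests=9) = 9; EF_Staging deploy = 9+11 = 20
ES_Load testing = 17; EF_Load testing = 17+4 = 21
ES_Documentation = max(EF_Unit tests=9, EF_Code review=25, EF_Staging deploy=20, EF_Load testing=21) = 25; EF_Documentation = 25+6 = 31
Expected project duration μ = 31 days. Critical path: Integration tests → Code review → Documentation.

31 days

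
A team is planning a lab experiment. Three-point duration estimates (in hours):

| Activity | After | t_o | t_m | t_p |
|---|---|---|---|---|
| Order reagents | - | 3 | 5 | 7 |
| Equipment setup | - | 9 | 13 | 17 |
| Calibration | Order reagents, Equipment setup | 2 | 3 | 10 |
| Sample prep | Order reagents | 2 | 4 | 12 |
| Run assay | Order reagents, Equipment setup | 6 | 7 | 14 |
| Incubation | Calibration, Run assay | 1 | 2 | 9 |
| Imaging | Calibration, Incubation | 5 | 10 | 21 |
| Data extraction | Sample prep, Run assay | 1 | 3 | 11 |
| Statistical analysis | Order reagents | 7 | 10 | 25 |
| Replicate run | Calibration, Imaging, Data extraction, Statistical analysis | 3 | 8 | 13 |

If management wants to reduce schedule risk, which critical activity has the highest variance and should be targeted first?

Imaging

te_Order reagents = (3 + 4·5 + 7)/6 = 30/6 = 5; σ²_Order reagents = ((7−3)/6)² = 0.444
te_Equipment setup = (9 + 4·13 + 17)/6 = 78/6 = 13; σ²_Equipment setup = ((17−9)/6)² = 1.778
te_Calibration = (2 + 4·3 + 10)/6 = 24/6 = 4; σ²_Calibration = ((10−2)/6)² = 1.778
te_Sample prep = (2 + 4·4 + 12)/6 = 30/6 = 5; σ²_Sample prep = ((12−2)/6)² = 2.778
te_Run assay = (6 + 4·7 + 14)/6 = 48/6 = 8; σ²_Run assay = ((14−6)/6)² = 1.778
te_Incubation = (1 + 4·2 + 9)/6 = 18/6 = 3; σ²_Incubation = ((9−1)/6)² = 1.778
te_Imaging = (5 + 4·10 + 21)/6 = 66/6 = 11; σ²_Imaging = ((21−5)/6)² = 7.111
te_Data extraction = (1 + 4·3 + 11)/6 = 24/6 = 4; σ²_Data extraction = ((11−1)/6)² = 2.778
te_Statistical analysis = (7 + 4·10 + 25)/6 = 72/6 = 12; σ²_Statistical analysis = ((25−7)/6)² = 9.000
te_Replicate run = (3 + 4·8 + 13)/6 = 48/6 = 8; σ²_Replicate run = ((13−3)/6)² = 2.778

Forward pass:
ES_Order reagents = 0; EF_Order reagents = 5
ES_Equipment setup = 0; EF_Equipment setup = 13
ES_Calibration = max(EF_Order reagents=5, EF_Equipment setup=13) = 13; EF_Calibration = 13+4 = 17
ES_Sample prep = 5; EF_Sample prep = 5+5 = 10
ES_Run assay = max(EF_Order reagents=5, EF_Equipment setup=13) = 13; EF_Run assay = 13+8 = 21
ES_Incubation = max(EF_Calibration=17, EF_Run assay=21) = 21; EF_Incubation = 21+3 = 24
ES_Imaging = max(EF_Calibration=17, EF_Incubation=24) = 24; EF_Imaging = 24+11 = 35
ES_Data extraction = max(EF_Sample prep=10, EF_Run assay=21) = 21; EF_Data extraction = 21+4 = 25
ES_Statistical analysis = 5; EF_Statistical analysis = 5+12 = 17
ES_Replicate run = max(EF_Calibration=17, EF_Imaging=35, EF_Data extraction=25, EF_Statistical analysis=17) = 35; EF_Replicate run = 35+8 = 43
Expected project duration μ = 43 hours. Critical path: Equipment setup → Run assay → Incubation → Imaging → Replicate run.

Variances on critical path: σ²_Equipment setup=1.778, σ²_Run assay=1.778, σ²_Incubation=1.778, σ²_Imaging=7.111, σ²_Replicate run=2.778.
Largest is σ²_Imaging = 7.111.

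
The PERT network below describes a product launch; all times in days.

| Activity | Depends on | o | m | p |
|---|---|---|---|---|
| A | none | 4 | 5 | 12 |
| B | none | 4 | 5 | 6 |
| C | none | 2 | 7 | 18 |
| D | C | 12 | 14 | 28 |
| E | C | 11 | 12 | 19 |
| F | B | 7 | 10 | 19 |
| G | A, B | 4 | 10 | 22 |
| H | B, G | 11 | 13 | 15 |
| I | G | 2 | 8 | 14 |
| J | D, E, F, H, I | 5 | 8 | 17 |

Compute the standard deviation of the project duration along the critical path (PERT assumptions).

3.90 days

te_A = (4 + 4·5 + 12)/6 = 36/6 = 6; σ²_A = ((12−4)/6)² = 1.778
te_B = (4 + 4·5 + 6)/6 = 30/6 = 5; σ²_B = ((6−4)/6)² = 0.111
te_C = (2 + 4·7 + 18)/6 = 48/6 = 8; σ²_C = ((18−2)/6)² = 7.111
te_D = (12 + 4·14 + 28)/6 = 96/6 = 16; σ²_D = ((28−12)/6)² = 7.111
te_E = (11 + 4·12 + 19)/6 = 78/6 = 13; σ²_E = ((19−11)/6)² = 1.778
te_F = (7 + 4·10 + 19)/6 = 66/6 = 11; σ²_F = ((19−7)/6)² = 4.000
te_G = (4 + 4·10 + 22)/6 = 66/6 = 11; σ²_G = ((22−4)/6)² = 9.000
te_H = (11 + 4·13 + 15)/6 = 78/6 = 13; σ²_H = ((15−11)/6)² = 0.444
te_I = (2 + 4·8 + 14)/6 = 48/6 = 8; σ²_I = ((14−2)/6)² = 4.000
te_J = (5 + 4·8 + 17)/6 = 54/6 = 9; σ²_J = ((17−5)/6)² = 4.000

Forward pass:
ES_A = 0; EF_A = 6
ES_B = 0; EF_B = 5
ES_C = 0; EF_C = 8
ES_D = 8; EF_D = 8+16 = 24
ES_E = 8; EF_E = 8+13 = 21
ES_F = 5; EF_F = 5+11 = 16
ES_G = max(EF_A=6, EF_B=5) = 6; EF_G = 6+11 = 17
ES_H = max(EF_B=5, EF_G=17) = 17; EF_H = 17+13 = 30
ES_I = 17; EF_I = 17+8 = 25
ES_J = max(EF_D=24, EF_E=21, EF_F=16, EF_H=30, EF_I=25) = 30; EF_J = 30+9 = 39
Expected project duration μ = 39 days. Critical path: A → G → H → J.

Variance along critical path = 1.778 + 9.000 + 0.444 + 4.000 = 15.222
σ = √15.222 = 3.902 days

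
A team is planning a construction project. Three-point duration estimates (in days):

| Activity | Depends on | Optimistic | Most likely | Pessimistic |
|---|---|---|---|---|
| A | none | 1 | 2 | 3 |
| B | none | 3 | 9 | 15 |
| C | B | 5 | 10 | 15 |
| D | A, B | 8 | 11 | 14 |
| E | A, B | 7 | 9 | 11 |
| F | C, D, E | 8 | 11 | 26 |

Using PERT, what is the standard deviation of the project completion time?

3.74 days

te_A = (1 + 4·2 + 3)/6 = 12/6 = 2; σ²_A = ((3−1)/6)² = 0.111
te_B = (3 + 4·9 + 15)/6 = 54/6 = 9; σ²_B = ((15−3)/6)² = 4.000
te_C = (5 + 4·10 + 15)/6 = 60/6 = 10; σ²_C = ((15−5)/6)² = 2.778
te_D = (8 + 4·11 + 14)/6 = 66/6 = 11; σ²_D = ((14−8)/6)² = 1.000
te_E = (7 + 4·9 + 11)/6 = 54/6 = 9; σ²_E = ((11−7)/6)² = 0.444
te_F = (8 + 4·11 + 26)/6 = 78/6 = 13; σ²_F = ((26−8)/6)² = 9.000

Forward pass:
ES_A = 0; EF_A = 2
ES_B = 0; EF_B = 9
ES_C = 9; EF_C = 9+10 = 19
ES_D = max(EF_A=2, EF_B=9) = 9; EF_D = 9+11 = 20
ES_E = max(EF_A=2, EF_B=9) = 9; EF_E = 9+9 = 18
ES_F = max(EF_C=19, EF_D=20, EF_E=18) = 20; EF_F = 20+13 = 33
Expected project duration μ = 33 days. Critical path: B → D → F.

Variance along critical path = 4.000 + 1.000 + 9.000 = 14.000
σ = √14.000 = 3.742 days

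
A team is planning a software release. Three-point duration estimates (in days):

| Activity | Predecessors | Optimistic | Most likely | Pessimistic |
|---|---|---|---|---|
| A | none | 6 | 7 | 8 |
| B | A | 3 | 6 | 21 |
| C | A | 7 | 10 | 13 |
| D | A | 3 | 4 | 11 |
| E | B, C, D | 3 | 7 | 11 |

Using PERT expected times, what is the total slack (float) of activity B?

2 days

te_A = (6 + 4·7 + 8)/6 = 42/6 = 7
te_B = (3 + 4·6 + 21)/6 = 48/6 = 8
te_C = (7 + 4·10 + 13)/6 = 60/6 = 10
te_D = (3 + 4·4 + 11)/6 = 30/6 = 5
te_E = (3 + 4·7 + 11)/6 = 42/6 = 7

Forward pass:
ES_A = 0; EF_A = 7
ES_B = 7; EF_B = 7+8 = 15
ES_C = 7; EF_C = 7+10 = 17
ES_D = 7; EF_D = 7+5 = 12
ES_E = max(EF_B=15, EF_C=17, EF_D=12) = 17; EF_E = 17+7 = 24
Expected project duration μ = 24 days. Critical path: A → C → E.

Backward pass:
LF_E = 24; LS_E = 24−7 = 17
LF_D = LS_E = 17; LS_D = 17−5 = 12
LF_C = LS_E = 17; LS_C = 17−10 = 7
LF_B = LS_E = 17; LS_B = 17−8 = 9
LF_A = min(LS_B=9, LS_C=7, LS_D=12) = 7; LS_A = 7−7 = 0
Slack_B = LS_B − ES_B = 9 − 7 = 2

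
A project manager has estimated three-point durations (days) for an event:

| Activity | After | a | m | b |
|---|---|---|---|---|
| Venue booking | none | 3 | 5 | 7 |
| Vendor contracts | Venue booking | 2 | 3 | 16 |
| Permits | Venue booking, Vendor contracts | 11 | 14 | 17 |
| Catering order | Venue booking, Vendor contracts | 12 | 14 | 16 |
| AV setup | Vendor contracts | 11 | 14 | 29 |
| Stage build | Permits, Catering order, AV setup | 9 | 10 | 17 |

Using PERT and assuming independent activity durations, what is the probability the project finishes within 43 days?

te_Venue booking = (3 + 4·5 + 7)/6 = 30/6 = 5; σ²_Venue booking = ((7−3)/6)² = 0.444
te_Vendor contracts = (2 + 4·3 + 16)/6 = 30/6 = 5; σ²_Vendor contracts = ((16−2)/6)² = 5.444
te_Permits = (11 + 4·14 + 17)/6 = 84/6 = 14; σ²_Permits = ((17−11)/6)² = 1.000
te_Catering order = (12 + 4·14 + 16)/6 = 84/6 = 14; σ²_Catering order = ((16−12)/6)² = 0.444
te_AV setup = (11 + 4·14 + 29)/6 = 96/6 = 16; σ²_AV setup = ((29−11)/6)² = 9.000
te_Stage build = (9 + 4·10 + 17)/6 = 66/6 = 11; σ²_Stage build = ((17−9)/6)² = 1.778

Forward pass:
ES_Venue booking = 0; EF_Venue booking = 5
ES_Vendor contracts = 5; EF_Vendor contracts = 5+5 = 10
ES_Permits = max(EF_Venue booking=5, EF_Vendor contracts=10) = 10; EF_Permits = 10+14 = 24
ES_Catering order = max(EF_Venue booking=5, EF_Vendor contracts=10) = 10; EF_Catering order = 10+14 = 24
ES_AV setup = 10; EF_AV setup = 10+16 = 26
ES_Stage build = max(EF_Permits=24, EF_Catering order=24, EF_AV setup=26) = 26; EF_Stage build = 26+11 = 37
Expected project duration μ = 37 days. Critical path: Venue booking → Vendor contracts → AV setup → Stage build.

Variance along critical path = 0.444 + 5.444 + 9.000 + 1.778 = 16.667; σ = √16.667 = 4.082 days.
Z = (43 − 37) / 4.082 = 1.470
P(T ≤ 43) = Φ(1.470) ≈ 0.929

0.929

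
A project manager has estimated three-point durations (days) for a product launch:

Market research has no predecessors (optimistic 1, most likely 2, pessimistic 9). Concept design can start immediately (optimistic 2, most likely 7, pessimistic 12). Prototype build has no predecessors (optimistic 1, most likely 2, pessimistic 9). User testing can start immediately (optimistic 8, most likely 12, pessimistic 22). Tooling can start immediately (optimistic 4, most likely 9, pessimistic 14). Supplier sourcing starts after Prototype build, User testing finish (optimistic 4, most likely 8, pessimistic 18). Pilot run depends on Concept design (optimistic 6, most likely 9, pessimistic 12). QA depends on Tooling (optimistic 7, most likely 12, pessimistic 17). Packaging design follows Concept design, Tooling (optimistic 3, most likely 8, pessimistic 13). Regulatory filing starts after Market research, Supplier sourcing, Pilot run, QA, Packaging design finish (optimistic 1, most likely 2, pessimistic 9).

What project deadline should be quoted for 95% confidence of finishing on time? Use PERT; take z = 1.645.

30.9 days

te_Market research = (1 + 4·2 + 9)/6 = 18/6 = 3; σ²_Market research = ((9−1)/6)² = 1.778
te_Concept design = (2 + 4·7 + 12)/6 = 42/6 = 7; σ²_Concept design = ((12−2)/6)² = 2.778
te_Prototype build = (1 + 4·2 + 9)/6 = 18/6 = 3; σ²_Prototype build = ((9−1)/6)² = 1.778
te_User testing = (8 + 4·12 + 22)/6 = 78/6 = 13; σ²_User testing = ((22−8)/6)² = 5.444
te_Tooling = (4 + 4·9 + 14)/6 = 54/6 = 9; σ²_Tooling = ((14−4)/6)² = 2.778
te_Supplier sourcing = (4 + 4·8 + 18)/6 = 54/6 = 9; σ²_Supplier sourcing = ((18−4)/6)² = 5.444
te_Pilot run = (6 + 4·9 + 12)/6 = 54/6 = 9; σ²_Pilot run = ((12−6)/6)² = 1.000
te_QA = (7 + 4·12 + 17)/6 = 72/6 = 12; σ²_QA = ((17−7)/6)² = 2.778
te_Packaging design = (3 + 4·8 + 13)/6 = 48/6 = 8; σ²_Packaging design = ((13−3)/6)² = 2.778
te_Regulatory filing = (1 + 4·2 + 9)/6 = 18/6 = 3; σ²_Regulatory filing = ((9−1)/6)² = 1.778

Forward pass:
ES_Market research = 0; EF_Market research = 3
ES_Concept design = 0; EF_Concept design = 7
ES_Prototype build = 0; EF_Prototype build = 3
ES_User testing = 0; EF_User testing = 13
ES_Tooling = 0; EF_Tooling = 9
ES_Supplier sourcing = max(EF_Prototype build=3, EF_User testing=13) = 13; EF_Supplier sourcing = 13+9 = 22
ES_Pilot run = 7; EF_Pilot run = 7+9 = 16
ES_QA = 9; EF_QA = 9+12 = 21
ES_Packaging design = max(EF_Concept design=7, EF_Tooling=9) = 9; EF_Packaging design = 9+8 = 17
ES_Regulatory filing = max(EF_Market research=3, EF_Supplier sourcing=22, EF_Pilot run=16, EF_QA=21, EF_Packaging design=17) = 22; EF_Regulatory filing = 22+3 = 25
Expected project duration μ = 25 days. Critical path: User testing → Supplier sourcing → Regulatory filing.

Variance along critical path = 5.444 + 5.444 + 1.778 = 12.667; σ = 3.559 days.
D = μ + z·σ = 25 + 1.645·3.559 = 30.9 days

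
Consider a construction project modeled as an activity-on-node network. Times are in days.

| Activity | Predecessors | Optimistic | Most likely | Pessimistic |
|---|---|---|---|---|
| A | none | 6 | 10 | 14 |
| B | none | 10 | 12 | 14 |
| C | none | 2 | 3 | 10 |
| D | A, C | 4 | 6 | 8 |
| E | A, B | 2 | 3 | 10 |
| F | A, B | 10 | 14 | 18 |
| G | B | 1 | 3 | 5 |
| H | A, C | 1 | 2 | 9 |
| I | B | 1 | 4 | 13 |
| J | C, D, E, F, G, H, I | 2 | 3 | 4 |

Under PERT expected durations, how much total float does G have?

te_A = (6 + 4·10 + 14)/6 = 60/6 = 10
te_B = (10 + 4·12 + 14)/6 = 72/6 = 12
te_C = (2 + 4·3 + 10)/6 = 24/6 = 4
te_D = (4 + 4·6 + 8)/6 = 36/6 = 6
te_E = (2 + 4·3 + 10)/6 = 24/6 = 4
te_F = (10 + 4·14 + 18)/6 = 84/6 = 14
te_G = (1 + 4·3 + 5)/6 = 18/6 = 3
te_H = (1 + 4·2 + 9)/6 = 18/6 = 3
te_I = (1 + 4·4 + 13)/6 = 30/6 = 5
te_J = (2 + 4·3 + 4)/6 = 18/6 = 3

Forward pass:
ES_A = 0; EF_A = 10
ES_B = 0; EF_B = 12
ES_C = 0; EF_C = 4
ES_D = max(EF_A=10, EF_C=4) = 10; EF_D = 10+6 = 16
ES_E = max(EF_A=10, EF_B=12) = 12; EF_E = 12+4 = 16
ES_F = max(EF_A=10, EF_B=12) = 12; EF_F = 12+14 = 26
ES_G = 12; EF_G = 12+3 = 15
ES_H = max(EF_A=10, EF_C=4) = 10; EF_H = 10+3 = 13
ES_I = 12; EF_I = 12+5 = 17
ES_J = max(EF_C=4, EF_D=16, EF_E=16, EF_F=26, EF_G=15, EF_H=13, EF_I=17) = 26; EF_J = 26+3 = 29
Expected project duration μ = 29 days. Critical path: B → F → J.

Backward pass:
LF_J = 29; LS_J = 29−3 = 26
LF_I = LS_J = 26; LS_I = 26−5 = 21
LF_H = LS_J = 26; LS_H = 26−3 = 23
LF_G = LS_J = 26; LS_G = 26−3 = 23
LF_F = LS_J = 26; LS_F = 26−14 = 12
LF_E = LS_J = 26; LS_E = 26−4 = 22
LF_D = LS_J = 26; LS_D = 26−6 = 20
LF_C = min(LS_D=20, LS_H=23, LS_J=26) = 20; LS_C = 20−4 = 16
LF_B = min(LS_E=22, LS_F=12, LS_G=23, LS_I=21) = 12; LS_B = 12−12 = 0
LF_A = min(LS_D=20, LS_E=22, LS_F=12, LS_H=23) = 12; LS_A = 12−10 = 2
Slack_G = LS_G − ES_G = 23 − 12 = 11

11 days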